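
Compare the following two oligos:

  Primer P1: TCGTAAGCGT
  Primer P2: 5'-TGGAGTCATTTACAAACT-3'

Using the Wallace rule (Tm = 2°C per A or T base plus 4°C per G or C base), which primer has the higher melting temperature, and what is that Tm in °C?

Primer P1: A+T=5, G+C=5 → Tm = 2(5)+4(5) = 30°C
Primer P2: A+T=12, G+C=6 → Tm = 2(12)+4(6) = 48°C
30°C vs 48°C → primer P2 is higher.

Primer P2, 48°C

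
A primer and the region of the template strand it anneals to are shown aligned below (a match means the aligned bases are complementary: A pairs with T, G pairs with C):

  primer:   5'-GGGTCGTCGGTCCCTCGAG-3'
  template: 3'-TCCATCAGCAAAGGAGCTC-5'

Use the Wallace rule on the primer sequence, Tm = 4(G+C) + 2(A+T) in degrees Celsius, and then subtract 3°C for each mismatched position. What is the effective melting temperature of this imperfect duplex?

Primer base counts: A=1, T=4, G=8, C=6 → A+T=5, G+C=14
Perfect-match Tm = 2(5) + 4(14) = 10 + 56 = 66°C
Mismatches (positions where the bases are not complementary): 4 (at positions 1, 5, 10, 12)
Effective Tm = 66 − 4×3 = 66 − 12 = 54°C

54°C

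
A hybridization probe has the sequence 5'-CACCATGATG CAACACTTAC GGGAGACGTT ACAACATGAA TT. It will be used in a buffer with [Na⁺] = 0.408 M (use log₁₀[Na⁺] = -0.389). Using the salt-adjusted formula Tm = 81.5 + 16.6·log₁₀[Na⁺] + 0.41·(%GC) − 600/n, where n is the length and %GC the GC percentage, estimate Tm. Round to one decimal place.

Length n = 42. Counting bases: G=8, C=10, A=15, T=9
G+C = 18, so %GC = 18/42 × 100 = 42.857%
Salt term: 16.6 × (-0.389) = -6.457
GC term: 0.41 × 42.857 = 17.571; length term: −600/42 = −14.286
Tm = 81.5 + (-6.457) + 17.571 − 14.286 = 78.328 → 78.3°C

78.3°C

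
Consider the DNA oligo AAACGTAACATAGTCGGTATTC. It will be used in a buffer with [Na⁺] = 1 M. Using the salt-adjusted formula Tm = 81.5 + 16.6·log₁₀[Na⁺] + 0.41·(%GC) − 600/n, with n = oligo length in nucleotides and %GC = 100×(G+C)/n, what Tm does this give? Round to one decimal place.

69.1°C

Length n = 22. Counting bases: A=8, G=4, T=6, C=4
G+C = 8, so %GC = 8/22 × 100 = 36.364%
Salt term: 16.6 × (0) = 0
GC term: 0.41 × 36.364 = 14.909; length term: −600/22 = −27.273
Tm = 81.5 + (0) + 14.909 − 27.273 = 69.136 → 69.1°C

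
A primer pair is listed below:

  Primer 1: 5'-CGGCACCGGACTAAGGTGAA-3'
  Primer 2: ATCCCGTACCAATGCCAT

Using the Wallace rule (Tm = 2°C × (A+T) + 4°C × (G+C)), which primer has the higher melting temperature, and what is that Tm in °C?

Primer 1: A+T=8, G+C=12 → Tm = 2(8)+4(12) = 64°C
Primer 2: A+T=9, G+C=9 → Tm = 2(9)+4(9) = 54°C
64°C vs 54°C → primer 1 is higher.

Primer 1, 64°C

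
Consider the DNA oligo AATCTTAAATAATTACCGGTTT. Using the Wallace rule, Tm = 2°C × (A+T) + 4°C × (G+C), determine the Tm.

A=8, G=2, C=3, T=9
A+T = 17, G+C = 5
Tm = 2×17 + 4×5 = 54°C

54°C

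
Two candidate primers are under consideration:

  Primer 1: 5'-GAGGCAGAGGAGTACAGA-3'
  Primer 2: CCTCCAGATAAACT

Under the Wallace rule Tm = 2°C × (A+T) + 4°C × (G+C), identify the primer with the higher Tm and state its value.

Primer 1, 56°C

Primer 1: A+T=8, G+C=10 → Tm = 2(8)+4(10) = 56°C
Primer 2: A+T=8, G+C=6 → Tm = 2(8)+4(6) = 40°C
56°C vs 40°C → primer 1 is higher.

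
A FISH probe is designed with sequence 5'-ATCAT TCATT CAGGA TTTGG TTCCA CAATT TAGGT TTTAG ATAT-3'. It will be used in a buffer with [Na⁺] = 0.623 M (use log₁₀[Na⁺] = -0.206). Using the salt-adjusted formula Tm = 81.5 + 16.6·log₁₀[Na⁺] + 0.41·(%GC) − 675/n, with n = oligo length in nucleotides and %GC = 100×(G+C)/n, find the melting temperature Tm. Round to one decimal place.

Length n = 44. Base counts: T=19, G=7, A=12, C=6
G+C = 13, so %GC = 13/44 × 100 = 29.545%
Salt term: 16.6 × (-0.206) = -3.42
GC term: 0.41 × 29.545 = 12.113; length term: −675/44 = −15.341
Tm = 81.5 + (-3.42) + 12.113 − 15.341 = 74.852 → 74.9°C

74.9°C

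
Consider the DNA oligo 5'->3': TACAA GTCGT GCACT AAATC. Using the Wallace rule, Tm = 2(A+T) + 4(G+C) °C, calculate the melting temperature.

56°C

Base counts: C=5, T=5, A=7, G=3
AT pairs contribute 12, GC pairs contribute 8.
Tm = 4·8 + 2·12 = 32 + 24 = 56°C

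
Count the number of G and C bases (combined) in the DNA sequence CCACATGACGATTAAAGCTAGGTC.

11

C=6, G=5, T=5, A=8
Total G or C: 5 + 6 = 11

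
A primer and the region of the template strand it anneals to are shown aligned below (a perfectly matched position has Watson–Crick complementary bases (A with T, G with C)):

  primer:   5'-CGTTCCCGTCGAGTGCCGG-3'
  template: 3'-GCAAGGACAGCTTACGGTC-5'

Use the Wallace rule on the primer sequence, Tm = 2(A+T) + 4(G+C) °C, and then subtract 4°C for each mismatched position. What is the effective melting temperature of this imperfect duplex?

54°C

Primer base counts: A=1, T=4, G=7, C=7 → A+T=5, G+C=14
Perfect-match Tm = 2(5) + 4(14) = 10 + 56 = 66°C
Mismatches (positions where the bases are not complementary): 3 (at positions 7, 13, 18)
Effective Tm = 66 − 3×4 = 66 − 12 = 54°C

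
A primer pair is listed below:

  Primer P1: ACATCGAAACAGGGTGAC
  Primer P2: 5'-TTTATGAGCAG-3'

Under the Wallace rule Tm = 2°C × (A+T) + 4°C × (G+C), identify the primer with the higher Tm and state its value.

Primer P1: A+T=9, G+C=9 → Tm = 2(9)+4(9) = 54°C
Primer P2: A+T=7, G+C=4 → Tm = 2(7)+4(4) = 30°C
54°C vs 30°C → primer P1 is higher.

Primer P1, 54°C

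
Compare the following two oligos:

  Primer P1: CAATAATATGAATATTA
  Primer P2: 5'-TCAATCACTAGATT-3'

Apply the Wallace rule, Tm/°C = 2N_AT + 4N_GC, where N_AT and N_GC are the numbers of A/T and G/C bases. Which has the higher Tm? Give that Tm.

Primer P1: A+T=15, G+C=2 → Tm = 2(15)+4(2) = 38°C
Primer P2: A+T=10, G+C=4 → Tm = 2(10)+4(4) = 36°C
38°C vs 36°C → primer P1 is higher.

Primer P1, 38°C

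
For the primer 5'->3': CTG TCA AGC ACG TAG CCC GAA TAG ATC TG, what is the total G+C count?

Scanning the sequence gives C=8, T=6, A=8, G=7.
Total G or C: 7 + 8 = 15

15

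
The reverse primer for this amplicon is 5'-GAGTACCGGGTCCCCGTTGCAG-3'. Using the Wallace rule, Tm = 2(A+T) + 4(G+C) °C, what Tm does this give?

Base counts: T=4, G=8, C=7, A=3
A+T = 7, G+C = 15
Tm = 2(7) + 4(15) = 14 + 60 = 74°C

74°C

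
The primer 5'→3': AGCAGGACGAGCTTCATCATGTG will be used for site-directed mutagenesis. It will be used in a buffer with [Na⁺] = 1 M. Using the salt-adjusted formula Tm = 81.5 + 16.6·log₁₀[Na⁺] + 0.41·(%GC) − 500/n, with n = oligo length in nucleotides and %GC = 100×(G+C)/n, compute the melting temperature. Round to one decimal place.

81.2°C

Length n = 23. T=5, G=7, C=5, A=6
G+C = 12, so %GC = 12/23 × 100 = 52.174%
Salt term: 16.6 × (0) = 0
GC term: 0.41 × 52.174 = 21.391; length term: −500/23 = −21.739
Tm = 81.5 + (0) + 21.391 − 21.739 = 81.152 → 81.2°C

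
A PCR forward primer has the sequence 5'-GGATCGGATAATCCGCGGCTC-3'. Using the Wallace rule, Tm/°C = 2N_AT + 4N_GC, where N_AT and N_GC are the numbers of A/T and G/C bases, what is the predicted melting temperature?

G=7, A=4, T=4, C=6
So N_AT = 8 and N_GC = 13.
Tm = 2×8 + 4×13 = 68°C

68°C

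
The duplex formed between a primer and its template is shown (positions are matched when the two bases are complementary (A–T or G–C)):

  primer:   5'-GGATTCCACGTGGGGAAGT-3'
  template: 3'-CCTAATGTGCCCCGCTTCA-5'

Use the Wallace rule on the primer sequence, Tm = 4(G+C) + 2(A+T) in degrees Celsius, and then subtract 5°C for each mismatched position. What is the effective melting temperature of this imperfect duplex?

Primer base counts: A=4, T=4, G=8, C=3 → A+T=8, G+C=11
Perfect-match Tm = 2(8) + 4(11) = 16 + 44 = 60°C
Mismatches (positions where the bases are not complementary): 3 (at positions 6, 11, 14)
Effective Tm = 60 − 3×5 = 60 − 15 = 45°C

45°C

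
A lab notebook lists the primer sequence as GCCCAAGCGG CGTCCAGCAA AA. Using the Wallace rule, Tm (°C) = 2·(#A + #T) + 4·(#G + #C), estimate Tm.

72°C

G=6, C=8, A=7, T=1
So N_AT = 8 and N_GC = 14.
Tm = 4·14 + 2·8 = 56 + 16 = 72°C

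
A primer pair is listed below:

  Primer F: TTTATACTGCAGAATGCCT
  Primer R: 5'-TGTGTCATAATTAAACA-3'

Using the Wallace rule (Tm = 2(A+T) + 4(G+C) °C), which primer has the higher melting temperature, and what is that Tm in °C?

Primer F: A+T=12, G+C=7 → Tm = 2(12)+4(7) = 52°C
Primer R: A+T=13, G+C=4 → Tm = 2(13)+4(4) = 42°C
52°C vs 42°C → primer F is higher.

Primer F, 52°C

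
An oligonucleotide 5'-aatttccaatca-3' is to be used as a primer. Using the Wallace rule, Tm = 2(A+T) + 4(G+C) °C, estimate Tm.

30°C

Counting bases: T=4, C=3, A=5, G=0
A+T = 9, G+C = 3
Tm = 2×9 + 4×3 = 30°C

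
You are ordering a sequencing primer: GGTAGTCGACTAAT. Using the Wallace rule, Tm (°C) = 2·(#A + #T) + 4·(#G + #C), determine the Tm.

G=4, T=4, C=2, A=4
A+T = 8, G+C = 6
Tm = 4·6 + 2·8 = 24 + 16 = 40°C

40°C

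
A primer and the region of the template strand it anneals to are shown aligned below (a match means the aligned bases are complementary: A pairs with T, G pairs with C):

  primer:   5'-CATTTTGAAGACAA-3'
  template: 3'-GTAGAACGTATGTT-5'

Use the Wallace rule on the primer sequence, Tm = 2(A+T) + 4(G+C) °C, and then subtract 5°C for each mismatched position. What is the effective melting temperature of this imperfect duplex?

21°C

Primer base counts: A=6, T=4, G=2, C=2 → A+T=10, G+C=4
Perfect-match Tm = 2(10) + 4(4) = 20 + 16 = 36°C
Mismatches (positions where the bases are not complementary): 3 (at positions 4, 8, 10)
Effective Tm = 36 − 3×5 = 36 − 15 = 21°C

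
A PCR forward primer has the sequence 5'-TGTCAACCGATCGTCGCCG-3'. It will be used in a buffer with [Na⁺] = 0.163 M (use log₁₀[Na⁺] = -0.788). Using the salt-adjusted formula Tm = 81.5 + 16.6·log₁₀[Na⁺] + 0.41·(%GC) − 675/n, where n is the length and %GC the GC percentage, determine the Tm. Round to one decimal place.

58.8°C

Length n = 19. Counting bases: A=3, T=4, G=5, C=7
G+C = 12, so %GC = 12/19 × 100 = 63.158%
Salt term: 16.6 × (-0.788) = -13.081
GC term: 0.41 × 63.158 = 25.895; length term: −675/19 = −35.526
Tm = 81.5 + (-13.081) + 25.895 − 35.526 = 58.788 → 58.8°C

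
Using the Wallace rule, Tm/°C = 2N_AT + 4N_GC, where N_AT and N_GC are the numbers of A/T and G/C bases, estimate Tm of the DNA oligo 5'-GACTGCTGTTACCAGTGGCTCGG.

74°C

A=3, G=8, T=6, C=6
AT pairs contribute 9, GC pairs contribute 14.
Tm = 4·14 + 2·9 = 56 + 18 = 74°C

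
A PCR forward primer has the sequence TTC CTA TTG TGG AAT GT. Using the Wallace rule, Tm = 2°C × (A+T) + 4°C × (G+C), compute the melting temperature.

46°C

C=2, A=3, T=8, G=4
A+T = 11, G+C = 6
Tm = 4·6 + 2·11 = 24 + 22 = 46°C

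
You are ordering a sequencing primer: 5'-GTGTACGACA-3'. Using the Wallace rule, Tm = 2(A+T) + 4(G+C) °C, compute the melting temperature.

C=2, A=3, T=2, G=3
A+T = 5, G+C = 5
Tm = 2×5 + 4×5 = 30°C

30°C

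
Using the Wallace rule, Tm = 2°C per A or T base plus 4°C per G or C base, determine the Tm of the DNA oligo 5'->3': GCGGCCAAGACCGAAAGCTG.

66°C

C=6, T=1, A=6, G=7
So N_AT = 7 and N_GC = 13.
Tm = 2(7) + 4(13) = 14 + 52 = 66°C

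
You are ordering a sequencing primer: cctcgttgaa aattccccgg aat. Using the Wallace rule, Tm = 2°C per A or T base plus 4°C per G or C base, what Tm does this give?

Base counts: A=6, G=4, T=6, C=7
A+T = 12, G+C = 11
Tm = 4·11 + 2·12 = 44 + 24 = 68°C

68°C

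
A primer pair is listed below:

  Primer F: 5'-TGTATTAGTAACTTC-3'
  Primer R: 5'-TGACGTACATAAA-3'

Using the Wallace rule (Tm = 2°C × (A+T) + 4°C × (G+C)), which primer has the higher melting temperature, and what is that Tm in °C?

Primer F, 38°C

Primer F: A+T=11, G+C=4 → Tm = 2(11)+4(4) = 38°C
Primer R: A+T=9, G+C=4 → Tm = 2(9)+4(4) = 34°C
38°C vs 34°C → primer F is higher.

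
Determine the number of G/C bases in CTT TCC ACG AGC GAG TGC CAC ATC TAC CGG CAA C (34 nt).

Scanning the sequence gives G=7, T=6, A=8, C=13.
G+C = 7 + 13 = 20

20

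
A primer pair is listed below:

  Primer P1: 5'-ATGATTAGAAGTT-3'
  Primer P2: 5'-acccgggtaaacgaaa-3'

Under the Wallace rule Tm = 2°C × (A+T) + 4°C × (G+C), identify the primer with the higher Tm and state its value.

Primer P2, 48°C

Primer P1: A+T=10, G+C=3 → Tm = 2(10)+4(3) = 32°C
Primer P2: A+T=8, G+C=8 → Tm = 2(8)+4(8) = 48°C
32°C vs 48°C → primer P2 is higher.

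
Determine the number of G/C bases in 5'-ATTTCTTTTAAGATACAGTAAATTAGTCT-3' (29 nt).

T=13, A=10, C=3, G=3
G+C = 3 + 3 = 6

6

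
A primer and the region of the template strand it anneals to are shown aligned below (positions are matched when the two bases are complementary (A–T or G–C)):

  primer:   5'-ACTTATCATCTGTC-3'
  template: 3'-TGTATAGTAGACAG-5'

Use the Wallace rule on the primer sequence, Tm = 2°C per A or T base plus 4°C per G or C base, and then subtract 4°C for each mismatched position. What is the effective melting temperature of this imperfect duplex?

Primer base counts: A=3, T=6, G=1, C=4 → A+T=9, G+C=5
Perfect-match Tm = 2(9) + 4(5) = 18 + 20 = 38°C
Mismatches (positions where the bases are not complementary): 1 (at position 3)
Effective Tm = 38 − 1×4 = 38 − 4 = 34°C

34°C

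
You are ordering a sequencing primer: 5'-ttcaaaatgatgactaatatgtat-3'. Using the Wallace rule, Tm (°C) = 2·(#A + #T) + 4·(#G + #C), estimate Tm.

58°C

Scanning the sequence gives T=9, C=2, A=10, G=3.
AT pairs contribute 19, GC pairs contribute 5.
Tm = 2(19) + 4(5) = 38 + 20 = 58°C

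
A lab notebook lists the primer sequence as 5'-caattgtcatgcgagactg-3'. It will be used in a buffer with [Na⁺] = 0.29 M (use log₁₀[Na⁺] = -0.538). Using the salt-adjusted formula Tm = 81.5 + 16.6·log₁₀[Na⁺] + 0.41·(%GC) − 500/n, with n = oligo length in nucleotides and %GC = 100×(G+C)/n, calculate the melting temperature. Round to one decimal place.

Length n = 19. C=4, A=5, G=5, T=5
G+C = 9, so %GC = 9/19 × 100 = 47.368%
Salt term: 16.6 × (-0.538) = -8.931
GC term: 0.41 × 47.368 = 19.421; length term: −500/19 = −26.316
Tm = 81.5 + (-8.931) + 19.421 − 26.316 = 65.674 → 65.7°C

65.7°C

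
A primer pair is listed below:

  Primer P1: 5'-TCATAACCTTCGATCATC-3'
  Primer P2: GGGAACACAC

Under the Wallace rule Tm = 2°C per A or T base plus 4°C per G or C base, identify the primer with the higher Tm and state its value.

Primer P1, 50°C

Primer P1: A+T=11, G+C=7 → Tm = 2(11)+4(7) = 50°C
Primer P2: A+T=4, G+C=6 → Tm = 2(4)+4(6) = 32°C
50°C vs 32°C → primer P1 is higher.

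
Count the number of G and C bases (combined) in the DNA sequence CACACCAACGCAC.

8

Counting bases: A=5, C=7, T=0, G=1
Total G or C: 1 + 7 = 8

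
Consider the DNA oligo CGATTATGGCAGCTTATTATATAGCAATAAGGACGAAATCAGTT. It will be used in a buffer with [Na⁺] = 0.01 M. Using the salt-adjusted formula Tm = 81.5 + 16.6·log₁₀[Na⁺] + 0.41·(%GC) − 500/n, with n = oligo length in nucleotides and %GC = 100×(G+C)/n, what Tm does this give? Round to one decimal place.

Length n = 44. Counting bases: T=13, A=16, C=6, G=9
G+C = 15, so %GC = 15/44 × 100 = 34.091%
Salt term: 16.6 × (-2) = -33.2
GC term: 0.41 × 34.091 = 13.977; length term: −500/44 = −11.364
Tm = 81.5 + (-33.2) + 13.977 − 11.364 = 50.913 → 50.9°C

50.9°C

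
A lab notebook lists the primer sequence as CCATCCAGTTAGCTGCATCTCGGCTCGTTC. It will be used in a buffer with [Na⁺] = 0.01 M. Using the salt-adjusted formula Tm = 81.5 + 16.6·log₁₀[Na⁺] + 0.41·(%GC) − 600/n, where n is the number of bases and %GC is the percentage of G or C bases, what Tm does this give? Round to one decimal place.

51.5°C

Length n = 30. Counting bases: G=6, C=11, A=4, T=9
G+C = 17, so %GC = 17/30 × 100 = 56.667%
Salt term: 16.6 × (-2) = -33.2
GC term: 0.41 × 56.667 = 23.233; length term: −600/30 = −20
Tm = 81.5 + (-33.2) + 23.233 − 20 = 51.533 → 51.5°C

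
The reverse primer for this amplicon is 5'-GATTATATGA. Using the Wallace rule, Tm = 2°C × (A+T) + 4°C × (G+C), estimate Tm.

Counting bases: A=4, C=0, T=4, G=2
A+T = 8, G+C = 2
Tm = 2(8) + 4(2) = 16 + 8 = 24°C

24°C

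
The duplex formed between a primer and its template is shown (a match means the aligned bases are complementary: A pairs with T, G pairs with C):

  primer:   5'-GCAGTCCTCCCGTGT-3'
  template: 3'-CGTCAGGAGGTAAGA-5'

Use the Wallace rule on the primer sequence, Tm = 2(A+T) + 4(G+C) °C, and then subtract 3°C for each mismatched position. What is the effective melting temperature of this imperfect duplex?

41°C

Primer base counts: A=1, T=4, G=4, C=6 → A+T=5, G+C=10
Perfect-match Tm = 2(5) + 4(10) = 10 + 40 = 50°C
Mismatches (positions where the bases are not complementary): 3 (at positions 11, 12, 14)
Effective Tm = 50 − 3×3 = 50 − 9 = 41°C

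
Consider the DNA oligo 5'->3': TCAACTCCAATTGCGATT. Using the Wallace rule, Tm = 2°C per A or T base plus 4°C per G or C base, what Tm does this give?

50°C

A=5, C=5, G=2, T=6
So N_AT = 11 and N_GC = 7.
Tm = 2×11 + 4×7 = 50°C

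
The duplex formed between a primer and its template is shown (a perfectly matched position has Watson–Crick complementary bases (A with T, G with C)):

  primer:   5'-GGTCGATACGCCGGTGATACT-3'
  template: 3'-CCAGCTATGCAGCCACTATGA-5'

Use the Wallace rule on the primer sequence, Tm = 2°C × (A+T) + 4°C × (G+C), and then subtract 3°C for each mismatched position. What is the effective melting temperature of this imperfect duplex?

63°C

Primer base counts: A=4, T=5, G=7, C=5 → A+T=9, G+C=12
Perfect-match Tm = 2(9) + 4(12) = 18 + 48 = 66°C
Mismatches (positions where the bases are not complementary): 1 (at position 11)
Effective Tm = 66 − 1×3 = 66 − 3 = 63°C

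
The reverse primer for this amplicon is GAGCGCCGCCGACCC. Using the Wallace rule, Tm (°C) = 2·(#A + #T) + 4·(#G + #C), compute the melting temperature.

56°C

Base counts: C=8, G=5, T=0, A=2
A+T = 2, G+C = 13
Tm = 2(2) + 4(13) = 4 + 52 = 56°C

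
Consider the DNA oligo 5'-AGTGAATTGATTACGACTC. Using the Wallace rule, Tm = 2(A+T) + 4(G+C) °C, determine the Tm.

52°C

Counting bases: A=6, T=6, C=3, G=4
AT pairs contribute 12, GC pairs contribute 7.
Tm = 2(12) + 4(7) = 24 + 28 = 52°C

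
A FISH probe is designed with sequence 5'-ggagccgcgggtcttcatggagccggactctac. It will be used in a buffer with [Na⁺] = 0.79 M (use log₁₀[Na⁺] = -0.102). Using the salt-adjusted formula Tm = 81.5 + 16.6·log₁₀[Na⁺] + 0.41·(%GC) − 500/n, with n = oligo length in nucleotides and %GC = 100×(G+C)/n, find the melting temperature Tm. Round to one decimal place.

Length n = 33. Counting bases: G=12, A=5, C=10, T=6
G+C = 22, so %GC = 22/33 × 100 = 66.667%
Salt term: 16.6 × (-0.102) = -1.693
GC term: 0.41 × 66.667 = 27.333; length term: −500/33 = −15.152
Tm = 81.5 + (-1.693) + 27.333 − 15.152 = 91.988 → 92.0°C

92.0°C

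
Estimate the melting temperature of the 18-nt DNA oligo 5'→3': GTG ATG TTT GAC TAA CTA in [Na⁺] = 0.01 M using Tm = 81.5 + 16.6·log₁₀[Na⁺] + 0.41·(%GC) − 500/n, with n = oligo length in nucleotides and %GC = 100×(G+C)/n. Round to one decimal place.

Length n = 18. Scanning the sequence gives T=7, G=4, C=2, A=5.
G+C = 6, so %GC = 6/18 × 100 = 33.333%
Salt term: 16.6 × (-2) = -33.2
GC term: 0.41 × 33.333 = 13.667; length term: −500/18 = −27.778
Tm = 81.5 + (-33.2) + 13.667 − 27.778 = 34.189 → 34.2°C

34.2°C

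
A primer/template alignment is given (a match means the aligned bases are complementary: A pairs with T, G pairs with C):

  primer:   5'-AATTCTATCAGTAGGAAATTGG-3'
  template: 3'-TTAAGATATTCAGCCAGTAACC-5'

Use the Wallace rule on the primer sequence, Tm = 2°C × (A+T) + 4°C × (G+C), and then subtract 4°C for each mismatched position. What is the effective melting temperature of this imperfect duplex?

42°C

Primer base counts: A=8, T=7, G=5, C=2 → A+T=15, G+C=7
Perfect-match Tm = 2(15) + 4(7) = 30 + 28 = 58°C
Mismatches (positions where the bases are not complementary): 4 (at positions 9, 13, 16, 17)
Effective Tm = 58 − 4×4 = 58 − 16 = 42°C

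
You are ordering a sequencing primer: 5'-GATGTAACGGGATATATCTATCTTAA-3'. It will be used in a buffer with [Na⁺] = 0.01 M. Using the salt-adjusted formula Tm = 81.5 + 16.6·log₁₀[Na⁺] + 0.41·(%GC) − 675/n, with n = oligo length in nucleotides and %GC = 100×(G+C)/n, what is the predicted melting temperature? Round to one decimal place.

35.0°C

Length n = 26. Scanning the sequence gives C=3, A=9, T=9, G=5.
G+C = 8, so %GC = 8/26 × 100 = 30.769%
Salt term: 16.6 × (-2) = -33.2
GC term: 0.41 × 30.769 = 12.615; length term: −675/26 = −25.962
Tm = 81.5 + (-33.2) + 12.615 − 25.962 = 34.953 → 35.0°C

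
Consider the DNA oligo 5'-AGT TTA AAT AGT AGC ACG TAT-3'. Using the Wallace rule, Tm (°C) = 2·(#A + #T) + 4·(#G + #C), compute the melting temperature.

Scanning the sequence gives G=4, T=7, C=2, A=8.
So N_AT = 15 and N_GC = 6.
Tm = 2×15 + 4×6 = 54°C

54°C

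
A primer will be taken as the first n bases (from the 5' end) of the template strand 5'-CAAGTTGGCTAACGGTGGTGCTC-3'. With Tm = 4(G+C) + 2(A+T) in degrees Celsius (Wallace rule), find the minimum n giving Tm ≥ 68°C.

n = 22

First 21 bases: CAAGTTGGCTAACGGTGGTGC → Tm = 66°C (< 68°C)
First 22 bases: CAAGTTGGCTAACGGTGGTGCT → Tm = 68°C (≥ 68°C)
Since every base adds ≥2°C, Tm only increases with n, so the threshold is first crossed at n = 22.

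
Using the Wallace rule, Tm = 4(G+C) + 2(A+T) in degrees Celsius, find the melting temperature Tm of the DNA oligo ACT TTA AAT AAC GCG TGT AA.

Scanning the sequence gives G=3, A=8, T=6, C=3.
A+T = 14, G+C = 6
Tm = 2(14) + 4(6) = 28 + 24 = 52°C

52°C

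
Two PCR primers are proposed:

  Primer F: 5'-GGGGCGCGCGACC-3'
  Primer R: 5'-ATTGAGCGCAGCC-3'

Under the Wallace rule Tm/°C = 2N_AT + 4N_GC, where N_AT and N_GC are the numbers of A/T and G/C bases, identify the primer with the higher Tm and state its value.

Primer F, 50°C

Primer F: A+T=1, G+C=12 → Tm = 2(1)+4(12) = 50°C
Primer R: A+T=5, G+C=8 → Tm = 2(5)+4(8) = 42°C
50°C vs 42°C → primer F is higher.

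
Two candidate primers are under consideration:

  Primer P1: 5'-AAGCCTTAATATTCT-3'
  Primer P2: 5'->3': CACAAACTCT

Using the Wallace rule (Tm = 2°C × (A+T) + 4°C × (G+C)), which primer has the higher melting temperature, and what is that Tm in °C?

Primer P1: A+T=11, G+C=4 → Tm = 2(11)+4(4) = 38°C
Primer P2: A+T=6, G+C=4 → Tm = 2(6)+4(4) = 28°C
38°C vs 28°C → primer P1 is higher.

Primer P1, 38°C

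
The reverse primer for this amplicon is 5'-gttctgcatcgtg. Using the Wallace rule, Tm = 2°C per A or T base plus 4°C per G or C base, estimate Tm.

40°C

Base counts: G=4, A=1, T=5, C=3
A+T = 6, G+C = 7
Tm = 4·7 + 2·6 = 28 + 12 = 40°C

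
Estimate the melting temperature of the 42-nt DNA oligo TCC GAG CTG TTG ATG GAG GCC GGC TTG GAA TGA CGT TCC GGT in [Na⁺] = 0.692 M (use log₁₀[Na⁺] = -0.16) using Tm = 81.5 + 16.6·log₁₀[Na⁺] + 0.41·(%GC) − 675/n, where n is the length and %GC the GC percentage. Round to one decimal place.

Length n = 42. T=11, A=6, G=16, C=9
G+C = 25, so %GC = 25/42 × 100 = 59.524%
Salt term: 16.6 × (-0.16) = -2.656
GC term: 0.41 × 59.524 = 24.405; length term: −675/42 = −16.071
Tm = 81.5 + (-2.656) + 24.405 − 16.071 = 87.178 → 87.2°C

87.2°C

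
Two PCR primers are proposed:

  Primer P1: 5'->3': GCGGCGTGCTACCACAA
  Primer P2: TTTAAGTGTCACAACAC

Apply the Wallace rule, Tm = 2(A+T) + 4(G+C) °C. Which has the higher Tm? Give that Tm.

Primer P1, 56°C

Primer P1: A+T=6, G+C=11 → Tm = 2(6)+4(11) = 56°C
Primer P2: A+T=11, G+C=6 → Tm = 2(11)+4(6) = 46°C
56°C vs 46°C → primer P1 is higher.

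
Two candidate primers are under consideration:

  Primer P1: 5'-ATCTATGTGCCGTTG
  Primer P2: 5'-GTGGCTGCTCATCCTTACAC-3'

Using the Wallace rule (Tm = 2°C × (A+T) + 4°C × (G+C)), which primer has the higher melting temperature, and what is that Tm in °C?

Primer P1: A+T=8, G+C=7 → Tm = 2(8)+4(7) = 44°C
Primer P2: A+T=9, G+C=11 → Tm = 2(9)+4(11) = 62°C
44°C vs 62°C → primer P2 is higher.

Primer P2, 62°C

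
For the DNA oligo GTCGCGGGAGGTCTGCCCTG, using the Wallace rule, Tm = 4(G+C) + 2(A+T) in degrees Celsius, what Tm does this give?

Scanning the sequence gives C=6, G=9, A=1, T=4.
AT pairs contribute 5, GC pairs contribute 15.
Tm = 4·15 + 2·5 = 60 + 10 = 70°C

70°C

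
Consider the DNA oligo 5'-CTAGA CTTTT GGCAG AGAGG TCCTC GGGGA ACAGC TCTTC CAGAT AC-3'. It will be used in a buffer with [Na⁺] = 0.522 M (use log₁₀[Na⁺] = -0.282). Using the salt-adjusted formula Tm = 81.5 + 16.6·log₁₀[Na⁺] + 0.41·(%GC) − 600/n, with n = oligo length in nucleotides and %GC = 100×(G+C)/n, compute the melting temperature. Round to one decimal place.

Length n = 47. A=11, G=13, C=12, T=11
G+C = 25, so %GC = 25/47 × 100 = 53.191%
Salt term: 16.6 × (-0.282) = -4.681
GC term: 0.41 × 53.191 = 21.808; length term: −600/47 = −12.766
Tm = 81.5 + (-4.681) + 21.808 − 12.766 = 85.861 → 85.9°C

85.9°C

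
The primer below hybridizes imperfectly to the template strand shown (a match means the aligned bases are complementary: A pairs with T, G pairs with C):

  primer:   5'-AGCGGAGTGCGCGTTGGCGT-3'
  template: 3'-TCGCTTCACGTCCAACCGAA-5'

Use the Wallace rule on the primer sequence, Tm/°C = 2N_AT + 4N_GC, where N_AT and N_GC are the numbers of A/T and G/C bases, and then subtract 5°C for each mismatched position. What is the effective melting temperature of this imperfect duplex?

48°C

Primer base counts: A=2, T=4, G=10, C=4 → A+T=6, G+C=14
Perfect-match Tm = 2(6) + 4(14) = 12 + 56 = 68°C
Mismatches (positions where the bases are not complementary): 4 (at positions 5, 11, 12, 19)
Effective Tm = 68 − 4×5 = 68 − 20 = 48°C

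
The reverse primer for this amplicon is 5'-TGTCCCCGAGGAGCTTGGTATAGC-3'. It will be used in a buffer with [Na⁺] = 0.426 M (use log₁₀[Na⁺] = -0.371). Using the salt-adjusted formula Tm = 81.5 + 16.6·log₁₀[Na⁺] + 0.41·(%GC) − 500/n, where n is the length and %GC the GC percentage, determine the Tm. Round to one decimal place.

78.4°C

Length n = 24. Counting bases: A=4, T=6, G=8, C=6
G+C = 14, so %GC = 14/24 × 100 = 58.333%
Salt term: 16.6 × (-0.371) = -6.159
GC term: 0.41 × 58.333 = 23.917; length term: −500/24 = −20.833
Tm = 81.5 + (-6.159) + 23.917 − 20.833 = 78.425 → 78.4°C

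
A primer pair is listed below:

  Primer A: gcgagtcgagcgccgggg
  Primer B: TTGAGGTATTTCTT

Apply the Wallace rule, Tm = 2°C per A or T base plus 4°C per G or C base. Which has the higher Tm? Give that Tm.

Primer A, 66°C

Primer A: A+T=3, G+C=15 → Tm = 2(3)+4(15) = 66°C
Primer B: A+T=10, G+C=4 → Tm = 2(10)+4(4) = 36°C
66°C vs 36°C → primer A is higher.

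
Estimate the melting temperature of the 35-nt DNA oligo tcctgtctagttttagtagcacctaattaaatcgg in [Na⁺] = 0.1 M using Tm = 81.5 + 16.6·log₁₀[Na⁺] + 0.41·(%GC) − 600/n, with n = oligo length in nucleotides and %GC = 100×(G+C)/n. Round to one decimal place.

Length n = 35. Scanning the sequence gives A=9, T=13, C=7, G=6.
G+C = 13, so %GC = 13/35 × 100 = 37.143%
Salt term: 16.6 × (-1) = -16.6
GC term: 0.41 × 37.143 = 15.229; length term: −600/35 = −17.143
Tm = 81.5 + (-16.6) + 15.229 − 17.143 = 62.986 → 63.0°C

63.0°C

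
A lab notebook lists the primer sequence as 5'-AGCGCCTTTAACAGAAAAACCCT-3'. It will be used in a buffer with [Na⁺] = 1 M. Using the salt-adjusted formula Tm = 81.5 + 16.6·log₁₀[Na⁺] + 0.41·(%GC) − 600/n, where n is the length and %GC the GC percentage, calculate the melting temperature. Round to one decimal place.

73.2°C

Length n = 23. Counting bases: T=4, A=9, C=7, G=3
G+C = 10, so %GC = 10/23 × 100 = 43.478%
Salt term: 16.6 × (0) = 0
GC term: 0.41 × 43.478 = 17.826; length term: −600/23 = −26.087
Tm = 81.5 + (0) + 17.826 − 26.087 = 73.239 → 73.2°C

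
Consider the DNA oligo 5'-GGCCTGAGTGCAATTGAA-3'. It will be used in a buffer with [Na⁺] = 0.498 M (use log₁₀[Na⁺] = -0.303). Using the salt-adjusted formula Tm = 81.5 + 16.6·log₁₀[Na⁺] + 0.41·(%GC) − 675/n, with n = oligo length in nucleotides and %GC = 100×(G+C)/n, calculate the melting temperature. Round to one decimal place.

Length n = 18. Counting bases: C=3, T=4, A=5, G=6
G+C = 9, so %GC = 9/18 × 100 = 50%
Salt term: 16.6 × (-0.303) = -5.03
GC term: 0.41 × 50 = 20.5; length term: −675/18 = −37.5
Tm = 81.5 + (-5.03) + 20.5 − 37.5 = 59.47 → 59.5°C

59.5°C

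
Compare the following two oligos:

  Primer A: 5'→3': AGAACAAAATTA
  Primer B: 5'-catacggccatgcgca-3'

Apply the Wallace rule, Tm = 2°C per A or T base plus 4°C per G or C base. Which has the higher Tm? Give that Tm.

Primer A: A+T=10, G+C=2 → Tm = 2(10)+4(2) = 28°C
Primer B: A+T=6, G+C=10 → Tm = 2(6)+4(10) = 52°C
28°C vs 52°C → primer B is higher.

Primer B, 52°C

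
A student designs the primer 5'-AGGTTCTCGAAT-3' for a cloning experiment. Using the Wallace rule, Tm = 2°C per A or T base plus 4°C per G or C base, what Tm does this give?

Base counts: A=3, T=4, C=2, G=3
A+T = 7, G+C = 5
Tm = 2×7 + 4×5 = 34°C

34°C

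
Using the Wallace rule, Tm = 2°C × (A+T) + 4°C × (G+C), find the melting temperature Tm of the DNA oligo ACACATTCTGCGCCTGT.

52°C

Base counts: T=5, G=3, A=3, C=6
AT pairs contribute 8, GC pairs contribute 9.
Tm = 2(8) + 4(9) = 16 + 36 = 52°C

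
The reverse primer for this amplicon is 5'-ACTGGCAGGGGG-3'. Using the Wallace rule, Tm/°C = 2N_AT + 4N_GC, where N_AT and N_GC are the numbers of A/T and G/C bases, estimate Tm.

42°C

Counting bases: C=2, T=1, A=2, G=7
So N_AT = 3 and N_GC = 9.
Tm = 2×3 + 4×9 = 42°C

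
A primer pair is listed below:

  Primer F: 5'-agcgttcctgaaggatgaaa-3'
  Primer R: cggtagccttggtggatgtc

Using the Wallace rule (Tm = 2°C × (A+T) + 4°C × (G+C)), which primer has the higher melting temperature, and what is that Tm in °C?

Primer F: A+T=11, G+C=9 → Tm = 2(11)+4(9) = 58°C
Primer R: A+T=8, G+C=12 → Tm = 2(8)+4(12) = 64°C
58°C vs 64°C → primer R is higher.

Primer R, 64°C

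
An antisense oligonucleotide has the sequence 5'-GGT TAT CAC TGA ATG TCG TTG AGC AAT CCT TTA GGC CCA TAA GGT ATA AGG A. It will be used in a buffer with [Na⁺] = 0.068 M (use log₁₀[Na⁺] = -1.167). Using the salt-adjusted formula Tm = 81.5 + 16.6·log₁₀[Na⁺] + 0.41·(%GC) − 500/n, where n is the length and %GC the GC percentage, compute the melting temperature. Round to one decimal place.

Length n = 52. Counting bases: C=9, G=13, T=15, A=15
G+C = 22, so %GC = 22/52 × 100 = 42.308%
Salt term: 16.6 × (-1.167) = -19.372
GC term: 0.41 × 42.308 = 17.346; length term: −500/52 = −9.615
Tm = 81.5 + (-19.372) + 17.346 − 9.615 = 69.859 → 69.9°C

69.9°C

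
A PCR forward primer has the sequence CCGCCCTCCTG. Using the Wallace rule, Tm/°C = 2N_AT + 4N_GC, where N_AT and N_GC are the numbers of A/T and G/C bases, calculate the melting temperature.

40°C

G=2, T=2, A=0, C=7
So N_AT = 2 and N_GC = 9.
Tm = 4·9 + 2·2 = 36 + 4 = 40°C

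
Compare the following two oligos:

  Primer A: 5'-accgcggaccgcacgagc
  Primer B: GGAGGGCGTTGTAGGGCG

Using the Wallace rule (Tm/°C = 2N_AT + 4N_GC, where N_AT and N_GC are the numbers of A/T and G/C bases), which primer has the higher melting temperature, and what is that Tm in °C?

Primer A: A+T=4, G+C=14 → Tm = 2(4)+4(14) = 64°C
Primer B: A+T=5, G+C=13 → Tm = 2(5)+4(13) = 62°C
64°C vs 62°C → primer A is higher.

Primer A, 64°C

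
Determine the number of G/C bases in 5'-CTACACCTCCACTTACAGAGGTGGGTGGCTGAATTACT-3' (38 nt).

G=9, T=10, A=9, C=10
Total G or C: 9 + 10 = 19

19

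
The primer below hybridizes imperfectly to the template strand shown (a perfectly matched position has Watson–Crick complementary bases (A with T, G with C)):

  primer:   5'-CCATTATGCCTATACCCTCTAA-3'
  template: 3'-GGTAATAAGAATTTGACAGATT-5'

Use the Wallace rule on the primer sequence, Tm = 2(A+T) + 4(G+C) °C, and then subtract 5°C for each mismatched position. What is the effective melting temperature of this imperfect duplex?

Primer base counts: A=6, T=7, G=1, C=8 → A+T=13, G+C=9
Perfect-match Tm = 2(13) + 4(9) = 26 + 36 = 62°C
Mismatches (positions where the bases are not complementary): 5 (at positions 8, 10, 13, 16, 17)
Effective Tm = 62 − 5×5 = 62 − 25 = 37°C

37°C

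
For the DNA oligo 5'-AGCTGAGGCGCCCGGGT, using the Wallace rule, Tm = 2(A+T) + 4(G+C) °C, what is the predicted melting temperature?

60°C

C=5, A=2, G=8, T=2
AT pairs contribute 4, GC pairs contribute 13.
Tm = 4·13 + 2·4 = 52 + 8 = 60°C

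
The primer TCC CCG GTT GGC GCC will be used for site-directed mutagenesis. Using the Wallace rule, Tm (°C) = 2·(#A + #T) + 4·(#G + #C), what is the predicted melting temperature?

54°C

G=5, T=3, A=0, C=7
A+T = 3, G+C = 12
Tm = 4·12 + 2·3 = 48 + 6 = 54°C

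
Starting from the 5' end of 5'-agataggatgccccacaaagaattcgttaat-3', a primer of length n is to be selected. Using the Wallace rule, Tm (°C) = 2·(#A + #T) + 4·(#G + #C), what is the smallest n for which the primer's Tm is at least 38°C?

First 12 bases: AGATAGGATGCC → Tm = 36°C (< 38°C)
First 13 bases: AGATAGGATGCCC → Tm = 40°C (≥ 38°C)
Each additional base adds 2°C (A/T) or 4°C (G/C), so Tm is non-decreasing in n; n = 13 is the first length to reach 38°C.

n = 13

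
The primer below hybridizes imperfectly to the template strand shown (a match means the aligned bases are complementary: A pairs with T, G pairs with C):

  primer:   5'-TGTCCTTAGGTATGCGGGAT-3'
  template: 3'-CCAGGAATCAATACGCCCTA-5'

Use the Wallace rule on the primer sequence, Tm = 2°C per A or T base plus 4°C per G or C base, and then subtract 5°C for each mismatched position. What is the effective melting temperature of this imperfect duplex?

Primer base counts: A=3, T=7, G=7, C=3 → A+T=10, G+C=10
Perfect-match Tm = 2(10) + 4(10) = 20 + 40 = 60°C
Mismatches (positions where the bases are not complementary): 2 (at positions 1, 10)
Effective Tm = 60 − 2×5 = 60 − 10 = 50°C

50°C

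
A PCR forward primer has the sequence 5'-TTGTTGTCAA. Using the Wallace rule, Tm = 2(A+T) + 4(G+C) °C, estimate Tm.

C=1, G=2, A=2, T=5
A+T = 7, G+C = 3
Tm = 2(7) + 4(3) = 14 + 12 = 26°C

26°C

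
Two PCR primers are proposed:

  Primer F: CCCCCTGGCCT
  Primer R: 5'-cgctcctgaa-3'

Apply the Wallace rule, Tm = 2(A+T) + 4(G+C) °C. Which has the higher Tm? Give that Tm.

Primer F, 40°C

Primer F: A+T=2, G+C=9 → Tm = 2(2)+4(9) = 40°C
Primer R: A+T=4, G+C=6 → Tm = 2(4)+4(6) = 32°C
40°C vs 32°C → primer F is higher.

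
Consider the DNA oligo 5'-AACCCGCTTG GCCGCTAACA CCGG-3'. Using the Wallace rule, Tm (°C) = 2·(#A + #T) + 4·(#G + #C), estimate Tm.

G=6, C=10, T=3, A=5
So N_AT = 8 and N_GC = 16.
Tm = 2×8 + 4×16 = 80°C

80°C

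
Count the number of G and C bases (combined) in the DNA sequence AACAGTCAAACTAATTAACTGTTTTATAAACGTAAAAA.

8

Counting bases: G=3, C=5, T=11, A=19
Total G or C: 3 + 5 = 8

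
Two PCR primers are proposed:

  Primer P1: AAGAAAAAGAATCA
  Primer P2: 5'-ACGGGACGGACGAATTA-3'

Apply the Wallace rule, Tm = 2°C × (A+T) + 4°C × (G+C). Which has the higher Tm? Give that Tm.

Primer P2, 52°C

Primer P1: A+T=11, G+C=3 → Tm = 2(11)+4(3) = 34°C
Primer P2: A+T=8, G+C=9 → Tm = 2(8)+4(9) = 52°C
34°C vs 52°C → primer P2 is higher.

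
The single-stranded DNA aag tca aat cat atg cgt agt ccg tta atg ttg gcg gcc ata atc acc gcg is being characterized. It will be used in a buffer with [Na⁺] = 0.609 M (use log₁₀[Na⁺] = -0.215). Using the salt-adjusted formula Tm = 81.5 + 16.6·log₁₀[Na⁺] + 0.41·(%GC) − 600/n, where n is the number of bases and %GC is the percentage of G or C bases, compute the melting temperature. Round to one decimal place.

Length n = 51. T=13, A=14, G=12, C=12
G+C = 24, so %GC = 24/51 × 100 = 47.059%
Salt term: 16.6 × (-0.215) = -3.569
GC term: 0.41 × 47.059 = 19.294; length term: −600/51 = −11.765
Tm = 81.5 + (-3.569) + 19.294 − 11.765 = 85.46 → 85.5°C

85.5°C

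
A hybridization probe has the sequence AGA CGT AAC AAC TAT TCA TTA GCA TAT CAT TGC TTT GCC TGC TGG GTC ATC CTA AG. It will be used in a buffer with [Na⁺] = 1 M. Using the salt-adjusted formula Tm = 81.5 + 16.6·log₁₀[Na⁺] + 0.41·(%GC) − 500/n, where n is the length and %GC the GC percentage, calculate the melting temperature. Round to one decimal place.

Length n = 56. Scanning the sequence gives A=15, C=13, T=18, G=10.
G+C = 23, so %GC = 23/56 × 100 = 41.071%
Salt term: 16.6 × (0) = 0
GC term: 0.41 × 41.071 = 16.839; length term: −500/56 = −8.929
Tm = 81.5 + (0) + 16.839 − 8.929 = 89.41 → 89.4°C

89.4°C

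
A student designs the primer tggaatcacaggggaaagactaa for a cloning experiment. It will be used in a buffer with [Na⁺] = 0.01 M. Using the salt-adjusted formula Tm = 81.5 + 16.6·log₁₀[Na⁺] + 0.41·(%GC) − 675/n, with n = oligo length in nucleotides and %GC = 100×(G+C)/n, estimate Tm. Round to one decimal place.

36.8°C

Length n = 23. G=7, A=10, T=3, C=3
G+C = 10, so %GC = 10/23 × 100 = 43.478%
Salt term: 16.6 × (-2) = -33.2
GC term: 0.41 × 43.478 = 17.826; length term: −675/23 = −29.348
Tm = 81.5 + (-33.2) + 17.826 − 29.348 = 36.778 → 36.8°C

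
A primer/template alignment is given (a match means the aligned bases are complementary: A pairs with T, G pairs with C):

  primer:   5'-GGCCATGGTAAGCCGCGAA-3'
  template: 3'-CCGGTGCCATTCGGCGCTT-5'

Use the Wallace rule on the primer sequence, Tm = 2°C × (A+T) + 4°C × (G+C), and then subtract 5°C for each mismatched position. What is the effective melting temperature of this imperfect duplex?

Primer base counts: A=5, T=2, G=7, C=5 → A+T=7, G+C=12
Perfect-match Tm = 2(7) + 4(12) = 14 + 48 = 62°C
Mismatches (positions where the bases are not complementary): 1 (at position 6)
Effective Tm = 62 − 1×5 = 62 − 5 = 57°C

57°C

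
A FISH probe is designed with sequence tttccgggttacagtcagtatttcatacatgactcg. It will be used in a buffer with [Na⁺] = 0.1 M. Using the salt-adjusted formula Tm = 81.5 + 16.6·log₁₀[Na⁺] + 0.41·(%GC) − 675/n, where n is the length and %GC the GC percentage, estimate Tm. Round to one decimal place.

63.2°C

Length n = 36. G=7, C=8, T=13, A=8
G+C = 15, so %GC = 15/36 × 100 = 41.667%
Salt term: 16.6 × (-1) = -16.6
GC term: 0.41 × 41.667 = 17.083; length term: −675/36 = −18.75
Tm = 81.5 + (-16.6) + 17.083 − 18.75 = 63.233 → 63.2°C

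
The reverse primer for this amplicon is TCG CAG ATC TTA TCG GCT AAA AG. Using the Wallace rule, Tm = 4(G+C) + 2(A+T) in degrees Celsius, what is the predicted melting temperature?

Scanning the sequence gives G=5, T=6, A=7, C=5.
So N_AT = 13 and N_GC = 10.
Tm = 2×13 + 4×10 = 66°C

66°C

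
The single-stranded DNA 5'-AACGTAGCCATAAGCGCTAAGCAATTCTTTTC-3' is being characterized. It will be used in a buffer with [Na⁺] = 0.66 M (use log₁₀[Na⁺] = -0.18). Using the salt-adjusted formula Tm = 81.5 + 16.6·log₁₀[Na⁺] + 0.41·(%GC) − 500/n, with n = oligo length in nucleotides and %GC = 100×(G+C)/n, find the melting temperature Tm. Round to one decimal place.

79.5°C

Length n = 32. Scanning the sequence gives A=10, C=8, G=5, T=9.
G+C = 13, so %GC = 13/32 × 100 = 40.625%
Salt term: 16.6 × (-0.18) = -2.988
GC term: 0.41 × 40.625 = 16.656; length term: −500/32 = −15.625
Tm = 81.5 + (-2.988) + 16.656 − 15.625 = 79.543 → 79.5°C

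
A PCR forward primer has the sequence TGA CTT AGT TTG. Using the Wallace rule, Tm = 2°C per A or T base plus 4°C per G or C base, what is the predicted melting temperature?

G=3, A=2, T=6, C=1
A+T = 8, G+C = 4
Tm = 2(8) + 4(4) = 16 + 16 = 32°C

32°C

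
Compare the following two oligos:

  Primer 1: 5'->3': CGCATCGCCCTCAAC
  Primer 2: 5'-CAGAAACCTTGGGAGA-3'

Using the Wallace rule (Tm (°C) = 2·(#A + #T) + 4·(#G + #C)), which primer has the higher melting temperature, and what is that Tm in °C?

Primer 1, 50°C

Primer 1: A+T=5, G+C=10 → Tm = 2(5)+4(10) = 50°C
Primer 2: A+T=8, G+C=8 → Tm = 2(8)+4(8) = 48°C
50°C vs 48°C → primer 1 is higher.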